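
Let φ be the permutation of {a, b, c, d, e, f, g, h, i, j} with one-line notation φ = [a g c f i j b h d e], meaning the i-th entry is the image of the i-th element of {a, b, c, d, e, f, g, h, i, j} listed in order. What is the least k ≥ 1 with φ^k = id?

Decomposing into disjoint cycles gives cycle lengths 5, 2, 1, 1, 1.
The order of φ is the least common multiple of its cycle lengths: lcm(5, 2) = 10.

10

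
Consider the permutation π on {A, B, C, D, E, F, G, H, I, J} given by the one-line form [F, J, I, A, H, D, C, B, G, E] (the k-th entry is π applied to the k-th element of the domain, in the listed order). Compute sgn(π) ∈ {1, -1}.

-1

In disjoint-cycle form the cycle lengths are 4, 3, 3.
A cycle is odd iff its length is even; π has 1 even-length cycle, so sgn(π) = (−1)^1 and π is odd.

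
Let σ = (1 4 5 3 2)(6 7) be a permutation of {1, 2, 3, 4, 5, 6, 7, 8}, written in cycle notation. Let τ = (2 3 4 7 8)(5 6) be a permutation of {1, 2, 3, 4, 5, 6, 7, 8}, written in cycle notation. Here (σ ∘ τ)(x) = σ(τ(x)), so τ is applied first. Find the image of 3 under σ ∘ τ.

(σ ∘ τ)(3) = σ(τ(3)). τ(3) = 4, then σ(4) = 5. So (σ ∘ τ)(3) = 5.

5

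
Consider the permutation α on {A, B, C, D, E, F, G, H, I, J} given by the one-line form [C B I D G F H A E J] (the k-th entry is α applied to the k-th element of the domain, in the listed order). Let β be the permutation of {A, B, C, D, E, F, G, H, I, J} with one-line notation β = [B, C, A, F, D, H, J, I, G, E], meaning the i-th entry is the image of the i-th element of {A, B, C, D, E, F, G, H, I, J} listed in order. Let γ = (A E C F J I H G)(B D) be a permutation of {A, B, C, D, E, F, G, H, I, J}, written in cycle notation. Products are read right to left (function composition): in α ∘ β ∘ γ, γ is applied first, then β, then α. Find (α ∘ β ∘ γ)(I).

Apply the permutations in order: γ(I) = H, then β(H) = I, then α(I) = E. So (α ∘ β ∘ γ)(I) = E.

E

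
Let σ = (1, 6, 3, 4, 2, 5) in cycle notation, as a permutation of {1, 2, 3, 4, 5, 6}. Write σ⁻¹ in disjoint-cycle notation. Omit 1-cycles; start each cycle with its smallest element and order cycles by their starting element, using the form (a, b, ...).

(1, 5, 2, 4, 3, 6)

Inverting a permutation written in cycle notation just reverses the order within every cycle.
Reversing each cycle of σ and rotating so the smallest element leads gives (1, 5, 2, 4, 3, 6).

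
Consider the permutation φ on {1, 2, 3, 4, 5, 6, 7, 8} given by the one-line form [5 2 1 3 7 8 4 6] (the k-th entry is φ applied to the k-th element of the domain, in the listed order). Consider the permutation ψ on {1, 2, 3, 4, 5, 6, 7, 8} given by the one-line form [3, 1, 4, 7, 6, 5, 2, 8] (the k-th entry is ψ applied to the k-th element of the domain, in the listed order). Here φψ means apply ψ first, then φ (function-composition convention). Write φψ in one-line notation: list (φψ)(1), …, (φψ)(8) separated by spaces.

1 5 3 4 8 7 2 6

(φψ)(x) = φ(ψ(x)). Computing each image: φ(ψ(1)) = φ(3) = 1, φ(ψ(2)) = φ(1) = 5, φ(ψ(3)) = φ(4) = 3, φ(ψ(4)) = φ(7) = 4, φ(ψ(5)) = φ(6) = 8, φ(ψ(6)) = φ(5) = 7, φ(ψ(7)) = φ(2) = 2, φ(ψ(8)) = φ(8) = 6.
Hence φψ = [1 5 3 4 8 7 2 6].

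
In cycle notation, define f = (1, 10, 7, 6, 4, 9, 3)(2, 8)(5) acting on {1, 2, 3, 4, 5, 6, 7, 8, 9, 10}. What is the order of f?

The cycle type of f is (7, 2, 1).
The order is lcm(7, 2) = 14.

14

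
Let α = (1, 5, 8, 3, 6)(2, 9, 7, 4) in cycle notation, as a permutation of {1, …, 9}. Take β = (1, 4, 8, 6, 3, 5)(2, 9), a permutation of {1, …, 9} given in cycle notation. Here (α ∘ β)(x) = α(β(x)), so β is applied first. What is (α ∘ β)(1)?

First apply β: β(1) = 4, then α(4) = 2. Thus (α ∘ β)(1) = 2.

2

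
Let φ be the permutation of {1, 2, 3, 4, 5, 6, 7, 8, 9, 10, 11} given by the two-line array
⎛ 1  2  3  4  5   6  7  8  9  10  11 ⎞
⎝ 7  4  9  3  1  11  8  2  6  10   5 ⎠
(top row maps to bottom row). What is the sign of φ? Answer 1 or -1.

In disjoint-cycle form the cycle lengths are 10, 1.
A cycle is odd iff its length is even; φ has 1 even-length cycle, so sgn(φ) = (−1)^1 and φ is odd.

-1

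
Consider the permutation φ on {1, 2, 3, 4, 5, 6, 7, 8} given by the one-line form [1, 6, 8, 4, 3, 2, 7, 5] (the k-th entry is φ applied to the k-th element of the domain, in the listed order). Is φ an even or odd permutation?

In disjoint-cycle form the cycle lengths are 3, 2, 1, 1, 1.
A cycle of length ℓ contributes ℓ−1 transpositions, so φ is a product of 2 + 1 = 3 transpositions — odd.

odd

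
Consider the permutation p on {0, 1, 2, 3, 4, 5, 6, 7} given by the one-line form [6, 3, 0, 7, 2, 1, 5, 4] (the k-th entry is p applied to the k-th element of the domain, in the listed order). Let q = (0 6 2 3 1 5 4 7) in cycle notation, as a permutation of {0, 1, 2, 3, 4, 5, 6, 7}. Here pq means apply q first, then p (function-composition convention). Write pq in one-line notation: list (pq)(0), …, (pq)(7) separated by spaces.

5 1 7 3 4 2 0 6

(pq)(x) = p(q(x)). Computing each image: p(q(0)) = p(6) = 5, p(q(1)) = p(5) = 1, p(q(2)) = p(3) = 7, p(q(3)) = p(1) = 3, p(q(4)) = p(7) = 4, p(q(5)) = p(4) = 2, p(q(6)) = p(2) = 0, p(q(7)) = p(0) = 6.
Hence pq = [5 1 7 3 4 2 0 6].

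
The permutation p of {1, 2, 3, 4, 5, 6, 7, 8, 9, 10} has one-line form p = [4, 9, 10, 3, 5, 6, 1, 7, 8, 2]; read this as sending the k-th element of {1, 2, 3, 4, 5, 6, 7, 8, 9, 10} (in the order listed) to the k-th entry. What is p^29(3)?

7

Tracing 3 → 10 → … returns to 3 after 8 steps, so 3 lies in an 8-cycle (1 4 3 10 2 9 8 7).
Powers repeat with period 8 on this cycle, and 29 mod 8 = 5, so p^29(3) = p^5(3).
Advancing 5 steps from 3: 3 → 10 → 2 → 9 → 8 → 7.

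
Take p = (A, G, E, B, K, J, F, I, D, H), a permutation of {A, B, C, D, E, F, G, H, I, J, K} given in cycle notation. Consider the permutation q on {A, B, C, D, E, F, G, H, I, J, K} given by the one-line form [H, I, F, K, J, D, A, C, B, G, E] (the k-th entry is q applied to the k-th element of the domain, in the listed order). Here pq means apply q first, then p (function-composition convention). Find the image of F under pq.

H

First apply q: q(F) = D, then p(D) = H. Thus (pq)(F) = H.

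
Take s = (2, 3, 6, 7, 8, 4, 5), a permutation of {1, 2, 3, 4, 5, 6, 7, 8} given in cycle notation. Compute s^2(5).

5 lies in the 7-cycle (2, 3, 6, 7, 8, 4, 5).
Stepping 2 places around the cycle: 5 → 2 → 3.

3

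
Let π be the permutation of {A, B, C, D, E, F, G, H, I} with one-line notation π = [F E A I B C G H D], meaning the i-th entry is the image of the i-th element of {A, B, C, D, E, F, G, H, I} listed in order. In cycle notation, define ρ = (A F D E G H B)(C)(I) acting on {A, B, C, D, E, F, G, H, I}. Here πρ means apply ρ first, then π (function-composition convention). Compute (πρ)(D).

B

(πρ)(D) = π(ρ(D)). ρ(D) = E, then π(E) = B. So (πρ)(D) = B.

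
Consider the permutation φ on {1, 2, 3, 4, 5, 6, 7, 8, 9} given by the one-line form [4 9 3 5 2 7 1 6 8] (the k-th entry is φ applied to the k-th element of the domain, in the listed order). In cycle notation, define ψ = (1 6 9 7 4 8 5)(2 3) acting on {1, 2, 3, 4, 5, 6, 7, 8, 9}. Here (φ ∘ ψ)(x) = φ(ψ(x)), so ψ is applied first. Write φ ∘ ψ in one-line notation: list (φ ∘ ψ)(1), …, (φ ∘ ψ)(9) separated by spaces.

7 3 9 6 4 8 5 2 1

(φ ∘ ψ)(x) = φ(ψ(x)). Computing each image: φ(ψ(1)) = φ(6) = 7, φ(ψ(2)) = φ(3) = 3, φ(ψ(3)) = φ(2) = 9, φ(ψ(4)) = φ(8) = 6, φ(ψ(5)) = φ(1) = 4, φ(ψ(6)) = φ(9) = 8, φ(ψ(7)) = φ(4) = 5, φ(ψ(8)) = φ(5) = 2, φ(ψ(9)) = φ(7) = 1.
Hence φ ∘ ψ = [7 3 9 6 4 8 5 2 1].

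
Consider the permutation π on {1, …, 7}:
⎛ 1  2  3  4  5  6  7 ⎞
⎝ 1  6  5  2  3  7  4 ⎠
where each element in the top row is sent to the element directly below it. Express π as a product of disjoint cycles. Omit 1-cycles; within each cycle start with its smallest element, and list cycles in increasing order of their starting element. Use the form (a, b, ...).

(2, 6, 7, 4)(3, 5)

Iterating π from 2 gives 2 → 6 → 7 → 4 → 2; that is the 4-cycle (2, 6, 7, 4).
Continuing from each remaining unvisited element yields (2, 6, 7, 4)(3, 5).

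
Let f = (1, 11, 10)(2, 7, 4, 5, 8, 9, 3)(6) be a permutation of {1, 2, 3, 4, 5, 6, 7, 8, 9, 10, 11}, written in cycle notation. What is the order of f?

21

The disjoint cycles have lengths 7, 3, 1.
Since disjoint cycles commute, ord(f) = lcm(7, 3) = 21.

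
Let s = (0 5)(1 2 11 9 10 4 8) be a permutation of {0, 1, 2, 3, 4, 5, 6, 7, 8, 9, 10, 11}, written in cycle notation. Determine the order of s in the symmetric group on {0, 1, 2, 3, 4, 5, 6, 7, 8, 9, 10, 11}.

14

The disjoint cycles have lengths 7, 2, 1, 1, 1.
Since disjoint cycles commute, ord(s) = lcm(7, 2) = 14.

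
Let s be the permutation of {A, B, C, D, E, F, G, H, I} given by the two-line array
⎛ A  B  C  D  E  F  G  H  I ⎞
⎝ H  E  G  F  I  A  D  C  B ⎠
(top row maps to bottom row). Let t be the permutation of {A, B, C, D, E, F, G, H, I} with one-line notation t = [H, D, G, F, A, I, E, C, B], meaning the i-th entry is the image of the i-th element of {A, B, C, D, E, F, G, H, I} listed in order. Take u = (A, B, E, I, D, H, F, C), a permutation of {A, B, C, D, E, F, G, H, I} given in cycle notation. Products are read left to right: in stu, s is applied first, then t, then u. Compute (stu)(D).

Apply the permutations in order: s(D) = F, then t(F) = I, then u(I) = D. So (stu)(D) = D.

D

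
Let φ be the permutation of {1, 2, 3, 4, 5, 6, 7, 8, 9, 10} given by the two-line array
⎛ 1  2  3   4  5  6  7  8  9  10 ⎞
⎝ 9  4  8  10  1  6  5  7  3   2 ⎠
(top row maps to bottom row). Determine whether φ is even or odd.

In disjoint-cycle form the cycle lengths are 6, 3, 1.
A cycle is odd iff its length is even; φ has 1 even-length cycle, so sgn(φ) = (−1)^1 and φ is odd.

odd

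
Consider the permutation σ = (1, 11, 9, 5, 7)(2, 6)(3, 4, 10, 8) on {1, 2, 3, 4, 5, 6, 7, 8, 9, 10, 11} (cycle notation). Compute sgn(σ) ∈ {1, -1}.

The cycle lengths are 5, 4, 2.
A cycle of length ℓ contributes ℓ−1 transpositions, so σ is a product of 4 + 3 + 1 = 8 transpositions — even.

1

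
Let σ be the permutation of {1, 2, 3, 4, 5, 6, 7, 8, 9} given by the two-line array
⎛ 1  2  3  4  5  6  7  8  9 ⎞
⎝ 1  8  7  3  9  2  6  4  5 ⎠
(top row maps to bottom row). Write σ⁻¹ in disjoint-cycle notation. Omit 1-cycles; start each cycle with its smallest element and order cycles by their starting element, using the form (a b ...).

The cycle decomposition of σ is (2 8 4 3 7 6)(5 9).
The inverse reverses every cycle; in canonical form, σ⁻¹ = (2 6 7 3 4 8)(5 9).

(2 6 7 3 4 8)(5 9)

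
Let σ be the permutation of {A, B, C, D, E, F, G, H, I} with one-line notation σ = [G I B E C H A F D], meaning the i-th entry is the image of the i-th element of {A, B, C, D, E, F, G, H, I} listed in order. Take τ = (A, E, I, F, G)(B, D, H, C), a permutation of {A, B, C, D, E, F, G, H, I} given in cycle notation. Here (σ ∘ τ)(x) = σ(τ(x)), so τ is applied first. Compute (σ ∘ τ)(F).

τ(F) = G, then σ(G) = A; composing gives (σ ∘ τ)(F) = A.

A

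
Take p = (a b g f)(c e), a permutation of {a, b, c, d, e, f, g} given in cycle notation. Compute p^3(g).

g lies in the 4-cycle (a b g f).
Stepping 3 places around the cycle: g → f → a → b.

b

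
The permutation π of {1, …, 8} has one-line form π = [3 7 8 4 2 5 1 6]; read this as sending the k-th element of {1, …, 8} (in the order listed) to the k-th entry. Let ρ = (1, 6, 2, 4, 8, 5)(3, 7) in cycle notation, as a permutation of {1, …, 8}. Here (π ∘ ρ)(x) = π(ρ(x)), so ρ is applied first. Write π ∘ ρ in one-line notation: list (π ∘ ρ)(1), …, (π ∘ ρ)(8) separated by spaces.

5 4 1 6 3 7 8 2

Chase each element through ρ then π: 1 → 6 → 5; 2 → 4 → 4; 3 → 7 → 1; 4 → 8 → 6; 5 → 1 → 3; 6 → 2 → 7; 7 → 3 → 8; 8 → 5 → 2.
So π ∘ ρ in one-line form is 5 4 1 6 3 7 8 2.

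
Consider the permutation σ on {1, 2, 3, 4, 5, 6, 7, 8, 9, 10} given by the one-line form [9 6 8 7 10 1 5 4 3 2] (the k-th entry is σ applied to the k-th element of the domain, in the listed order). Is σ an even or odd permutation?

In disjoint-cycle form the cycle lengths are 10.
A cycle of length ℓ contributes ℓ−1 transpositions, so σ is a product of 9 transpositions — odd.

odd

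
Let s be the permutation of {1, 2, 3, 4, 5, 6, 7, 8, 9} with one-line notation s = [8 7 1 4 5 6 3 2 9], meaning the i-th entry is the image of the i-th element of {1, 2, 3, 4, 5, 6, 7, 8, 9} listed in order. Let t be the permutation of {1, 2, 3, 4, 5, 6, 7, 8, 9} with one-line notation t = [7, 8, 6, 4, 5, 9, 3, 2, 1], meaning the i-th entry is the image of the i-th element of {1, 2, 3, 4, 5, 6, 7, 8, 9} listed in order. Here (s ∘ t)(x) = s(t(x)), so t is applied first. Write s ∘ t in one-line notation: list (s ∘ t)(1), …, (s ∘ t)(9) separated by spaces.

3 2 6 4 5 9 1 7 8

(s ∘ t)(x) = s(t(x)). Computing each image: s(t(1)) = s(7) = 3, s(t(2)) = s(8) = 2, s(t(3)) = s(6) = 6, s(t(4)) = s(4) = 4, s(t(5)) = s(5) = 5, s(t(6)) = s(9) = 9, s(t(7)) = s(3) = 1, s(t(8)) = s(2) = 7, s(t(9)) = s(1) = 8.
Hence s ∘ t = [3 2 6 4 5 9 1 7 8].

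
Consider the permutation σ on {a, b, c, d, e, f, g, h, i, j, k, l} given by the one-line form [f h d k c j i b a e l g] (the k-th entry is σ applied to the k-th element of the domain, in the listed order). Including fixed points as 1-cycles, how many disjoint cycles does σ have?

2

The cycle decomposition is (a f j e c d k l g i)(b h), which has 2 cycles (counting 1-cycles).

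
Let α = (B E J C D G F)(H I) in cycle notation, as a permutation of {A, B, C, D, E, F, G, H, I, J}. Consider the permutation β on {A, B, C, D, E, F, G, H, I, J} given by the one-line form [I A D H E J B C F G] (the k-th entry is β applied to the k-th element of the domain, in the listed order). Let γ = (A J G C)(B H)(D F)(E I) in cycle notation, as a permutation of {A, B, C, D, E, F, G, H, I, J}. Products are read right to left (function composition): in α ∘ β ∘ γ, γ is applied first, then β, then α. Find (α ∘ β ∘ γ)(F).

I

(α ∘ β ∘ γ)(F) = α(β(γ(F))). γ(F) = D, then β(D) = H, then α(H) = I, so the result is I.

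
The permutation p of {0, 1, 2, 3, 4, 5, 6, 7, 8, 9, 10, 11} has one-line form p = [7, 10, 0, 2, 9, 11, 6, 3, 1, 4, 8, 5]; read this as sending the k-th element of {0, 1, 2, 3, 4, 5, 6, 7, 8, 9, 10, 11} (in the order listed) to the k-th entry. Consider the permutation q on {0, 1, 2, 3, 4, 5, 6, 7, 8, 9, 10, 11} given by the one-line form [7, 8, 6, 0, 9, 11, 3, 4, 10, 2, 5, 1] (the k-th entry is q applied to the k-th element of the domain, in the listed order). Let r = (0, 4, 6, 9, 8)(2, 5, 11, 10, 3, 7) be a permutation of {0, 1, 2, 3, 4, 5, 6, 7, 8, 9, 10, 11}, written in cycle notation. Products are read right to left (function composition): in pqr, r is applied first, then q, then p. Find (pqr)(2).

5

Apply the permutations in order: r(2) = 5, then q(5) = 11, then p(11) = 5. So (pqr)(2) = 5.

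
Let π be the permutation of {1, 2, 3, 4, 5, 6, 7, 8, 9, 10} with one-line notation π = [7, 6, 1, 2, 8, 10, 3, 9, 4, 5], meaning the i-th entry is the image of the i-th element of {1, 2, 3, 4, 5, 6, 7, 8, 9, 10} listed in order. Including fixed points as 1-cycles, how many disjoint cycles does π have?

2

The cycle decomposition is (1, 7, 3)(2, 6, 10, 5, 8, 9, 4), which has 2 cycles (counting 1-cycles).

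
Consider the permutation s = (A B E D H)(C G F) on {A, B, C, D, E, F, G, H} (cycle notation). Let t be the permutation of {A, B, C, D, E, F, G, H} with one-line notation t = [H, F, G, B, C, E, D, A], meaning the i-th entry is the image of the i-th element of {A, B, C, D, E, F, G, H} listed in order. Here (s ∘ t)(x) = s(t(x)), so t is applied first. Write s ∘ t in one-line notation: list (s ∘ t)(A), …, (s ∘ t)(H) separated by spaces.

For each element, apply t then s: A → H → A; B → F → C; C → G → F; D → B → E; E → C → G; F → E → D; G → D → H; H → A → B.
Collecting the images, s ∘ t = [A C F E G D H B].

A C F E G D H B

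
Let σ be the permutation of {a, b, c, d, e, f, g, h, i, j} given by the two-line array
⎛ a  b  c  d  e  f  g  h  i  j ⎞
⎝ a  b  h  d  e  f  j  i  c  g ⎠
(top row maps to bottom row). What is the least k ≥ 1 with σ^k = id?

6

Decomposing into disjoint cycles gives cycle lengths 3, 2, 1, 1, 1, 1, 1.
Since disjoint cycles commute, ord(σ) = lcm(3, 2) = 6.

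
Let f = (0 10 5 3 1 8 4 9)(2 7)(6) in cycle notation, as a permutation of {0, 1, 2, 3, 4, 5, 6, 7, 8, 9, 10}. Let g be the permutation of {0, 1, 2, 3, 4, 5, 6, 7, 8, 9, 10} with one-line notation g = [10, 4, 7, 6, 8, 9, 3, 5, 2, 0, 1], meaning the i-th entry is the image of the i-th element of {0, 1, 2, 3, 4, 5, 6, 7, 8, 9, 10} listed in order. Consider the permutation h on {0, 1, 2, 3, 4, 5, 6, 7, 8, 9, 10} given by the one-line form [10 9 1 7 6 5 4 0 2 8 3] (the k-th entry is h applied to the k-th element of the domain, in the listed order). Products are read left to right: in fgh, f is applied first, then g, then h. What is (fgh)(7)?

0

Chase 7: f(7) = 2; g(2) = 7; h(7) = 0. Hence (fgh)(7) = 0.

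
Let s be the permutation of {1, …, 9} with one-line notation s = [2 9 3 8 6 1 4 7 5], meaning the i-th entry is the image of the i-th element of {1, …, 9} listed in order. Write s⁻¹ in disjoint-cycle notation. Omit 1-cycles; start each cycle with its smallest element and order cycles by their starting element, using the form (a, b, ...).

(1, 6, 5, 9, 2)(4, 7, 8)

The cycle decomposition of s is (1, 2, 9, 5, 6)(4, 8, 7).
Reversing each cycle (and rotating so the smallest element leads) gives s⁻¹ = (1, 6, 5, 9, 2)(4, 7, 8).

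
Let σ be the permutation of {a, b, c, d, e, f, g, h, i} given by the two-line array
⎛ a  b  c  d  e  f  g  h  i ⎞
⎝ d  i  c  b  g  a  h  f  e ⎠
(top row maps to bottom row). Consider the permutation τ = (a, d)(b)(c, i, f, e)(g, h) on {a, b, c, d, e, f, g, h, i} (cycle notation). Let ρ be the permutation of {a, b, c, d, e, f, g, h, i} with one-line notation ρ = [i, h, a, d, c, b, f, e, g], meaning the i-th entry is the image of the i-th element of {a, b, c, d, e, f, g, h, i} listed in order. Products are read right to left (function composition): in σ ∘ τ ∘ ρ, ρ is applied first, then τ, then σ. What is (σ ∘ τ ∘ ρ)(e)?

Apply the permutations in order: ρ(e) = c, then τ(c) = i, then σ(i) = e. So (σ ∘ τ ∘ ρ)(e) = e.

e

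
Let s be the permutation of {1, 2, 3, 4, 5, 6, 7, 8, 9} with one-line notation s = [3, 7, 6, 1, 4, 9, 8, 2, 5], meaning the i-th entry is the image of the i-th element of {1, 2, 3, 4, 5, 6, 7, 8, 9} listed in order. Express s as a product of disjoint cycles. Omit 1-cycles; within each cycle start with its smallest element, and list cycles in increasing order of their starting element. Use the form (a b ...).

(1 3 6 9 5 4)(2 7 8)

Iterating s from 1 gives 1 → 3 → 6 → 9 → 5 → 4 → 1; that is the 6-cycle (1 3 6 9 5 4).
Repeating from the next unused element and collecting all non-trivial cycles gives (1 3 6 9 5 4)(2 7 8).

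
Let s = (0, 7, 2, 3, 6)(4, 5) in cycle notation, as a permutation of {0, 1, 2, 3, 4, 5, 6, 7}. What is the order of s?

10

The cycle type of s is (5, 2, 1).
The order is lcm(5, 2) = 10.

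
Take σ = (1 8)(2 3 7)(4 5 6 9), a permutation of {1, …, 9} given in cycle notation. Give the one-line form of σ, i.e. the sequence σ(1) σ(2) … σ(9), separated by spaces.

Image by image: 1→8, 2→3, 3→7, 4→5, 5→6, 6→9, 7→2, 8→1, 9→4.
So the one-line form is 8 3 7 5 6 9 2 1 4.

8 3 7 5 6 9 2 1 4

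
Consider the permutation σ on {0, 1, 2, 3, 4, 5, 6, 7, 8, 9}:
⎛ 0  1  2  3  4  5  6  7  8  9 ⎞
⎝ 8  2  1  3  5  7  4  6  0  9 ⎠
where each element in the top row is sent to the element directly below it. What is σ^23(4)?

Tracing 4 → 5 → … returns to 4 after 4 steps, so 4 lies in a 4-cycle (4 5 7 6).
On a 4-cycle, σ^4 is the identity, so σ^23 = σ^3 there (23 ≡ 3 mod 4).
Stepping 3 places around the cycle: 4 → 5 → 7 → 6.

6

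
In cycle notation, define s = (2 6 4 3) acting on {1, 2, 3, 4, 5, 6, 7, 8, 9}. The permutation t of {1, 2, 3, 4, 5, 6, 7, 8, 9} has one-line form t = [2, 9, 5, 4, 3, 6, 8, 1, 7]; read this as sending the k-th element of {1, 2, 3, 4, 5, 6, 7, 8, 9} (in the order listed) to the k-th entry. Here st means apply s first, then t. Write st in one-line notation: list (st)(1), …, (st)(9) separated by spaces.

(st)(x) = t(s(x)). Computing each image: t(s(1)) = t(1) = 2, t(s(2)) = t(6) = 6, t(s(3)) = t(2) = 9, t(s(4)) = t(3) = 5, t(s(5)) = t(5) = 3, t(s(6)) = t(4) = 4, t(s(7)) = t(7) = 8, t(s(8)) = t(8) = 1, t(s(9)) = t(9) = 7.
Hence st = [2 6 9 5 3 4 8 1 7].

2 6 9 5 3 4 8 1 7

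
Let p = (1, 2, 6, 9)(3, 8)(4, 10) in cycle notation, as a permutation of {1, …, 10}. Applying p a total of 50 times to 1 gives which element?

6

1 lies in the 4-cycle (1, 2, 6, 9).
On a 4-cycle, p^4 is the identity, so p^50 = p^2 there (50 ≡ 2 mod 4).
Advancing 2 steps from 1: 1 → 2 → 6.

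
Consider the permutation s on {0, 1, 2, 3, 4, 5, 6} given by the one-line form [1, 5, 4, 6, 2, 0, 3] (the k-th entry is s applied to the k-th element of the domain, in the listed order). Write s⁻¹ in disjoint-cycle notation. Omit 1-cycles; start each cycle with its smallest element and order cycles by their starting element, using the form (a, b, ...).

(0, 5, 1)(2, 4)(3, 6)

The cycle decomposition of s is (0, 1, 5)(2, 4)(3, 6).
Reversing each cycle (and rotating so the smallest element leads) gives s⁻¹ = (0, 5, 1)(2, 4)(3, 6).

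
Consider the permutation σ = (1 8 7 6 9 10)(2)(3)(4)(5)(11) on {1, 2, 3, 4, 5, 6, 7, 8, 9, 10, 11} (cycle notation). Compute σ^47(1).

10

1 lies in the 6-cycle (1 8 7 6 9 10).
Powers repeat with period 6 on this cycle, and 47 mod 6 = 5, so σ^47(1) = σ^5(1).
Advancing 5 steps from 1: 1 → 8 → 7 → 6 → 9 → 10.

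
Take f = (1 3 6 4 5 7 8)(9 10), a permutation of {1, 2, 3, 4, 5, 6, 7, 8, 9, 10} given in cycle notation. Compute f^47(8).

5

8 lies in the 7-cycle (1 3 6 4 5 7 8).
Powers repeat with period 7 on this cycle, and 47 mod 7 = 5, so f^47(8) = f^5(8).
Advancing 5 steps from 8: 8 → 1 → 3 → 6 → 4 → 5.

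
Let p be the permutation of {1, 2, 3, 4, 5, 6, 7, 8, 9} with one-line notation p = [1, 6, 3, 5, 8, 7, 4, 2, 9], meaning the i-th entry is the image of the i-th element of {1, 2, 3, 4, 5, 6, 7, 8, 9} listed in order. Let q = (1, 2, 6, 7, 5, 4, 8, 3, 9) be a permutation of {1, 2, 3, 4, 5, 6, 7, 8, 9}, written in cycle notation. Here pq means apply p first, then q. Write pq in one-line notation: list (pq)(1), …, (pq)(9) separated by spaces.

(pq)(x) = q(p(x)). Computing each image: q(p(1)) = q(1) = 2, q(p(2)) = q(6) = 7, q(p(3)) = q(3) = 9, q(p(4)) = q(5) = 4, q(p(5)) = q(8) = 3, q(p(6)) = q(7) = 5, q(p(7)) = q(4) = 8, q(p(8)) = q(2) = 6, q(p(9)) = q(9) = 1.
Hence pq = [2 7 9 4 3 5 8 6 1].

2 7 9 4 3 5 8 6 1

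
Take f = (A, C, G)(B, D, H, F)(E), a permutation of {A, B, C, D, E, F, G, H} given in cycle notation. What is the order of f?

The cycle type of f is (4, 3, 1).
The order of f is the least common multiple of its cycle lengths: lcm(4, 3) = 12.

12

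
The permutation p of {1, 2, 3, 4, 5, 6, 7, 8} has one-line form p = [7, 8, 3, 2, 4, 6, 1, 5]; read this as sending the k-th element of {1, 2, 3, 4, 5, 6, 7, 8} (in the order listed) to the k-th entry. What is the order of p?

4

Decomposing into disjoint cycles gives cycle lengths 4, 2, 1, 1.
Since disjoint cycles commute, ord(p) = lcm(4, 2) = 4.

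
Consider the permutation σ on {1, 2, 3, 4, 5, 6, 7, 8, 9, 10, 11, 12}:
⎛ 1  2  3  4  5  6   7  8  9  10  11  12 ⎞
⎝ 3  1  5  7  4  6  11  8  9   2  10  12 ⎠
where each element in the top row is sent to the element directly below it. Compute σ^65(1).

Tracing 1 → 3 → … returns to 1 after 8 steps, so 1 lies in an 8-cycle (1 3 5 4 7 11 10 2).
On an 8-cycle, σ^8 is the identity, so σ^65 = σ^1 there (65 ≡ 1 mod 8).
Advancing 1 step from 1: 1 → 3.

3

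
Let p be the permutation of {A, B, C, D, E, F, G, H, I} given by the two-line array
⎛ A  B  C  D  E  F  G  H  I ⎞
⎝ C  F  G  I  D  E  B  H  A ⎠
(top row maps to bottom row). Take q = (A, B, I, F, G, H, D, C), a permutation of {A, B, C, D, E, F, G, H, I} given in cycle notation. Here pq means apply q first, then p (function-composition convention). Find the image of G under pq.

First apply q: q(G) = H, then p(H) = H. Thus (pq)(G) = H.

H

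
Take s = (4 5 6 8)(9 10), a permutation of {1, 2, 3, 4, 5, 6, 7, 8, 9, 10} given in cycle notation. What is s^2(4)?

4 lies in the 4-cycle (4 5 6 8).
Stepping 2 places around the cycle: 4 → 5 → 6.

6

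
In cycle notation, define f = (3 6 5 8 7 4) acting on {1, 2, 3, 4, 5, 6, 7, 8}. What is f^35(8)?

5

8 lies in the 6-cycle (3 6 5 8 7 4).
Powers repeat with period 6 on this cycle, and 35 mod 6 = 5, so f^35(8) = f^5(8).
Stepping 5 places around the cycle: 8 → 7 → 4 → 3 → 6 → 5.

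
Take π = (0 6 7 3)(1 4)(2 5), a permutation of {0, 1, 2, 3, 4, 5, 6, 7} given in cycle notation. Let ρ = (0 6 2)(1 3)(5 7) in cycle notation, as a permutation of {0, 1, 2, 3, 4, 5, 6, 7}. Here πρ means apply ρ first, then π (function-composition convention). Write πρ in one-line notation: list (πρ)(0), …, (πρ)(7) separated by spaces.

7 0 6 4 1 3 5 2

For each element, apply ρ then π: 0 → 6 → 7; 1 → 3 → 0; 2 → 0 → 6; 3 → 1 → 4; 4 → 4 → 1; 5 → 7 → 3; 6 → 2 → 5; 7 → 5 → 2.
Collecting the images, πρ = [7 0 6 4 1 3 5 2].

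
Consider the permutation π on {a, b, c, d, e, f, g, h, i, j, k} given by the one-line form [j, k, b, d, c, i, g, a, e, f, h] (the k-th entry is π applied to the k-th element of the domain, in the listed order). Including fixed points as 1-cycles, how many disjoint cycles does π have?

The cycle decomposition is (a j f i e c b k h)(d)(g), which has 3 cycles (counting 1-cycles).

3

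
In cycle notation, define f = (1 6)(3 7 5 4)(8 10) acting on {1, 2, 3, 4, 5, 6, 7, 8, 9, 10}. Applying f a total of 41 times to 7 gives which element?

5

7 lies in the 4-cycle (3 7 5 4).
Powers repeat with period 4 on this cycle, and 41 mod 4 = 1, so f^41(7) = f^1(7).
Stepping 1 place around the cycle: 7 → 5.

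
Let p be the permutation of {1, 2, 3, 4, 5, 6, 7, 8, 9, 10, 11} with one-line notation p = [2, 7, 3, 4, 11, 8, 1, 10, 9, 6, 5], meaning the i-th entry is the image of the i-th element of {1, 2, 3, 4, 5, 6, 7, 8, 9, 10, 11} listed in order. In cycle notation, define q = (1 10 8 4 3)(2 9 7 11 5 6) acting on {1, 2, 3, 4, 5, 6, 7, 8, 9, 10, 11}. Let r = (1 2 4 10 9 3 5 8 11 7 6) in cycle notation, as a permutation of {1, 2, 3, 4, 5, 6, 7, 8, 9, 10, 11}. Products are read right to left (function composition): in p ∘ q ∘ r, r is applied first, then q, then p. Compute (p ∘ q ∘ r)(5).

(p ∘ q ∘ r)(5) = p(q(r(5))). r(5) = 8, then q(8) = 4, then p(4) = 4, so the result is 4.

4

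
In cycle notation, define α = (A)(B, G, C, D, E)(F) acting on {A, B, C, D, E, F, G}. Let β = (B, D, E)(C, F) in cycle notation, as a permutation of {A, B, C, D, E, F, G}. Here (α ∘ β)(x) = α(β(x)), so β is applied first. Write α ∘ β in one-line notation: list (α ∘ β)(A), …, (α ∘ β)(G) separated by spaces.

A E F B G D C

For each element, apply β then α: A → A → A; B → D → E; C → F → F; D → E → B; E → B → G; F → C → D; G → G → C.
So α ∘ β in one-line form is A E F B G D C.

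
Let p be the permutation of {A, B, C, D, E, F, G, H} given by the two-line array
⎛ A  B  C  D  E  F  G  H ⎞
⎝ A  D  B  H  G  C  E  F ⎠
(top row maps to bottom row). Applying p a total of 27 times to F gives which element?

Tracing F → C → … returns to F after 5 steps, so F lies in a 5-cycle (B D H F C).
On a 5-cycle, p^5 is the identity, so p^27 = p^2 there (27 ≡ 2 mod 5).
Stepping 2 places around the cycle: F → C → B.

B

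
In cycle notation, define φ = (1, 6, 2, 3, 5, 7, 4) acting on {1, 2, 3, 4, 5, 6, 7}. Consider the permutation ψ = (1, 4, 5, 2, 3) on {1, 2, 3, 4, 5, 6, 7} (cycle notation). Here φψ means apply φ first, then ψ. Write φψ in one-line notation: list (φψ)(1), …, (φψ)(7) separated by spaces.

6 1 2 4 7 3 5

Chase each element through φ then ψ: 1 → 6 → 6; 2 → 3 → 1; 3 → 5 → 2; 4 → 1 → 4; 5 → 7 → 7; 6 → 2 → 3; 7 → 4 → 5.
Collecting the images, φψ = [6 1 2 4 7 3 5].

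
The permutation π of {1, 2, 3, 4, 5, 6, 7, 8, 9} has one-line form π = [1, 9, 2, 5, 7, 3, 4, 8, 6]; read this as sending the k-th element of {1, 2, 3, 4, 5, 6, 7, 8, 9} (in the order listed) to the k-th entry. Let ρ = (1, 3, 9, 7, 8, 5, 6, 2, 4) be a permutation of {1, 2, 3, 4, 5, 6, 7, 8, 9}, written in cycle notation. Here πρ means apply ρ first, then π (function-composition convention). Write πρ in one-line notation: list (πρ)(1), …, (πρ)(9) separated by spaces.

(πρ)(x) = π(ρ(x)). Computing each image: π(ρ(1)) = π(3) = 2, π(ρ(2)) = π(4) = 5, π(ρ(3)) = π(9) = 6, π(ρ(4)) = π(1) = 1, π(ρ(5)) = π(6) = 3, π(ρ(6)) = π(2) = 9, π(ρ(7)) = π(8) = 8, π(ρ(8)) = π(5) = 7, π(ρ(9)) = π(7) = 4.
Hence πρ = [2 5 6 1 3 9 8 7 4].

2 5 6 1 3 9 8 7 4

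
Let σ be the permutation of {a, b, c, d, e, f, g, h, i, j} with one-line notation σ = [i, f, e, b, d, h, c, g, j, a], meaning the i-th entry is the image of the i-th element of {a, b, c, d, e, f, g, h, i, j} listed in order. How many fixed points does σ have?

No element satisfies σ(x) = x, so there are 0 fixed points.

0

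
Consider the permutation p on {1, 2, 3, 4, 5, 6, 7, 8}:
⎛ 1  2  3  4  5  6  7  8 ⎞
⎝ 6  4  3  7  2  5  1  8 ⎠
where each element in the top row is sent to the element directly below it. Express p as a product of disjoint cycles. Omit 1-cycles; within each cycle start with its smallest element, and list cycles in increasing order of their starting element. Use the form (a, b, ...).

Iterating p from 1 gives 1 → 6 → 5 → 2 → 4 → 7 → 1; that is the 6-cycle (1, 6, 5, 2, 4, 7).
Continuing from each remaining unvisited element yields (1, 6, 5, 2, 4, 7).

(1, 6, 5, 2, 4, 7)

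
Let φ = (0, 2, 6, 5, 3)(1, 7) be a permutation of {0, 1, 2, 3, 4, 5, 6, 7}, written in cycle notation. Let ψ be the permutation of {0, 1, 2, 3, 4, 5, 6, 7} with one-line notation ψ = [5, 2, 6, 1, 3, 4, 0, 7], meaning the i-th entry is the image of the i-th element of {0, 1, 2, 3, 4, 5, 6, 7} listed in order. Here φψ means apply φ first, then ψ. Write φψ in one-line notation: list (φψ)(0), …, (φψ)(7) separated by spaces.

6 7 0 5 3 1 4 2

(φψ)(x) = ψ(φ(x)). Computing each image: ψ(φ(0)) = ψ(2) = 6, ψ(φ(1)) = ψ(7) = 7, ψ(φ(2)) = ψ(6) = 0, ψ(φ(3)) = ψ(0) = 5, ψ(φ(4)) = ψ(4) = 3, ψ(φ(5)) = ψ(3) = 1, ψ(φ(6)) = ψ(5) = 4, ψ(φ(7)) = ψ(1) = 2.
Hence φψ = [6 7 0 5 3 1 4 2].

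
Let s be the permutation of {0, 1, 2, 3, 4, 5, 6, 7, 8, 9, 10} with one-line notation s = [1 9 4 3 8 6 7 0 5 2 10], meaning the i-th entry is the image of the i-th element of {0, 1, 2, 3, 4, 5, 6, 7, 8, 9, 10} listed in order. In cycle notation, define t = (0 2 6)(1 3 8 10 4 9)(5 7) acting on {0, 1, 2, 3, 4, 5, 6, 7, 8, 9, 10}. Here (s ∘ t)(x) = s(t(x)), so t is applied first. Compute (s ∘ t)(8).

10

First apply t: t(8) = 10, then s(10) = 10. Thus (s ∘ t)(8) = 10.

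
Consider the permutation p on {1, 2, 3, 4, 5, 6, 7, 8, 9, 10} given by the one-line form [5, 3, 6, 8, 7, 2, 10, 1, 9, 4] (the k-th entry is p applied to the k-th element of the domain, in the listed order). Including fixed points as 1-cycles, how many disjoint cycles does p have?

3

The cycle decomposition is (1, 5, 7, 10, 4, 8)(2, 3, 6)(9), which has 3 cycles (counting 1-cycles).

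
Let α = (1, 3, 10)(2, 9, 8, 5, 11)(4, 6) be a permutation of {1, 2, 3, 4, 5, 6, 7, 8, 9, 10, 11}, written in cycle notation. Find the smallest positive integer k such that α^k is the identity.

The disjoint cycles have lengths 5, 3, 2, 1.
The order of α is the least common multiple of its cycle lengths: lcm(5, 3, 2) = 30.

30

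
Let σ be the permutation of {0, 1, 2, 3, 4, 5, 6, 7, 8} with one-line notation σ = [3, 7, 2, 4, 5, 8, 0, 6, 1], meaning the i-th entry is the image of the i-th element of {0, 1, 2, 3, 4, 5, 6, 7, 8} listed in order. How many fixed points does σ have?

The fixed points (elements with σ(x) = x) are {2}, so there is 1.

1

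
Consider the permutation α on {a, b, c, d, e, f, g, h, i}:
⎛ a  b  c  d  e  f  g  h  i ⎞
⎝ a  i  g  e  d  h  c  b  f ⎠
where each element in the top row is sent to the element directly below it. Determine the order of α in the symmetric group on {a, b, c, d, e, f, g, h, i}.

4

Decomposing into disjoint cycles gives cycle lengths 4, 2, 2, 1.
Since disjoint cycles commute, ord(α) = lcm(4, 2, 2) = 4.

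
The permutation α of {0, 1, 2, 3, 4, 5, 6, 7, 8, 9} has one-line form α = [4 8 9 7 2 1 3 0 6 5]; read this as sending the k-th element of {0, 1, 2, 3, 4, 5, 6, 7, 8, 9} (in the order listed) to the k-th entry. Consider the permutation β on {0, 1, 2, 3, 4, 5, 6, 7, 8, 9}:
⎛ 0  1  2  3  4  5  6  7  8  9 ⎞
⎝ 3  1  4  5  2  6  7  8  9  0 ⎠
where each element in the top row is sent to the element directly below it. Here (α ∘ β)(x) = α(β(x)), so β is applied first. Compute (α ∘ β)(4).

β(4) = 2, then α(2) = 9; composing gives (α ∘ β)(4) = 9.

9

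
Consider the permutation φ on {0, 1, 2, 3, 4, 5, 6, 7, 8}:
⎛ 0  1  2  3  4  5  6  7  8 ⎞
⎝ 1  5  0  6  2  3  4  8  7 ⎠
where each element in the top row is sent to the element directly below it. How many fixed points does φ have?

No element satisfies φ(x) = x, so there are 0 fixed points.

0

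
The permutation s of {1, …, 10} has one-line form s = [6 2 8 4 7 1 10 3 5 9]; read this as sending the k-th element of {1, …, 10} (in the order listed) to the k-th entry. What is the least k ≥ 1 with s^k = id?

4

Writing s as disjoint cycles, the cycle lengths are 4, 2, 2, 1, 1.
Since disjoint cycles commute, ord(s) = lcm(4, 2, 2) = 4.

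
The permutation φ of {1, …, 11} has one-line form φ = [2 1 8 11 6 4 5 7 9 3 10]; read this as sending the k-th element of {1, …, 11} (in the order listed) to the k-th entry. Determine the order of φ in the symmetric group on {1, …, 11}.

The disjoint-cycle form of φ has cycle lengths 8, 2, 1.
Since disjoint cycles commute, ord(φ) = lcm(8, 2) = 8.

8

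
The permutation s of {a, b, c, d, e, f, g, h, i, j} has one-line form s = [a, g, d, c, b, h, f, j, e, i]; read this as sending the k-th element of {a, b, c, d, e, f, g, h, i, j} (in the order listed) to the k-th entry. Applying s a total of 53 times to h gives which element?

Tracing h → j → … returns to h after 7 steps, so h lies in a 7-cycle (b, g, f, h, j, i, e).
On a 7-cycle, s^7 is the identity, so s^53 = s^4 there (53 ≡ 4 mod 7).
Stepping 4 places around the cycle: h → j → i → e → b.

b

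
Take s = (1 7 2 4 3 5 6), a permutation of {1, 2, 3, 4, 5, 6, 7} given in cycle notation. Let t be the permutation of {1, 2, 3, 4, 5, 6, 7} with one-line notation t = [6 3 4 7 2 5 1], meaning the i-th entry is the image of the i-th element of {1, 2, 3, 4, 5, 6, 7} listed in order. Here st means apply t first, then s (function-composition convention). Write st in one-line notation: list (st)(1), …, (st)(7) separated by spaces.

1 5 3 2 4 6 7

For each element, apply t then s: 1 → 6 → 1; 2 → 3 → 5; 3 → 4 → 3; 4 → 7 → 2; 5 → 2 → 4; 6 → 5 → 6; 7 → 1 → 7.
Collecting the images, st = [1 5 3 2 4 6 7].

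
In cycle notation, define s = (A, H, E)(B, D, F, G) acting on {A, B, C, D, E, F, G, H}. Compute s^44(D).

D lies in the 4-cycle (B, D, F, G).
Powers repeat with period 4 on this cycle, and 44 mod 4 = 0, so s^44(D) = s^0(D).
So s^44(D) = D.

D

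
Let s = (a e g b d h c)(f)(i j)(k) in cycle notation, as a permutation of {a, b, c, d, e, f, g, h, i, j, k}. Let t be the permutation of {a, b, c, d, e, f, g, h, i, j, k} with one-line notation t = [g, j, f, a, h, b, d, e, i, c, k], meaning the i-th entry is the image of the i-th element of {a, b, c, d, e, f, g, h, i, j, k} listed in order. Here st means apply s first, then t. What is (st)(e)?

d

First apply s: s(e) = g, then t(g) = d. Thus (st)(e) = d.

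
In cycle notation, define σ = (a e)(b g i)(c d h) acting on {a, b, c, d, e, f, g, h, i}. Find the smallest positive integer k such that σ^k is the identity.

6

The cycle type of σ is (3, 3, 2, 1).
The order is lcm(3, 3, 2) = 6.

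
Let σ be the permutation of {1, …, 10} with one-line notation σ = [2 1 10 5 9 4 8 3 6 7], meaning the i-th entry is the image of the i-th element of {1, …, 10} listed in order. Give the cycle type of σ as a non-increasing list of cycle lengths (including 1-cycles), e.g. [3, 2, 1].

The disjoint cycles are (1, 2)(3, 10, 7, 8)(4, 5, 9, 6), with lengths 4, 4, 2 in non-increasing order.

[4, 4, 2]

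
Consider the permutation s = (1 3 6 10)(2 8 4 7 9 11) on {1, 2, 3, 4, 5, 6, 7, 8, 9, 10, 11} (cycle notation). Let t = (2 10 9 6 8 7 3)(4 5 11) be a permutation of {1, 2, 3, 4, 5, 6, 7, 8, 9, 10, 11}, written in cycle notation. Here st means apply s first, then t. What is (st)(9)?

First apply s: s(9) = 11, then t(11) = 4. Thus (st)(9) = 4.

4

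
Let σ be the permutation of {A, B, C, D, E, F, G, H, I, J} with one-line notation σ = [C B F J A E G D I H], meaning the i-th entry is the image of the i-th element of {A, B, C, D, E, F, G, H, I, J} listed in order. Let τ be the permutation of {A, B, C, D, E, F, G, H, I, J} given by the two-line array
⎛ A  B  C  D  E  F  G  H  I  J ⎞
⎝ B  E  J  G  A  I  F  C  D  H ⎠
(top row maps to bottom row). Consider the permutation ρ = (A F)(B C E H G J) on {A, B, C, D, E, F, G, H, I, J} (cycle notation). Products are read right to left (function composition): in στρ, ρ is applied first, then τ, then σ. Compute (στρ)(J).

Chase J: ρ(J) = B; τ(B) = E; σ(E) = A. Hence (στρ)(J) = A.

A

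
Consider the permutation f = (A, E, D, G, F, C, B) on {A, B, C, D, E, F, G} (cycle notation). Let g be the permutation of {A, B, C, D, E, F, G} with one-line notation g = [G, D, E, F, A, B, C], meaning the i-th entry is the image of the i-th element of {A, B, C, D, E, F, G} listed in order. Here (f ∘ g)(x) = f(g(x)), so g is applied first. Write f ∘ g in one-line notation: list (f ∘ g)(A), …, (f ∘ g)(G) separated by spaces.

F G D C E A B

(f ∘ g)(x) = f(g(x)). Computing each image: f(g(A)) = f(G) = F, f(g(B)) = f(D) = G, f(g(C)) = f(E) = D, f(g(D)) = f(F) = C, f(g(E)) = f(A) = E, f(g(F)) = f(B) = A, f(g(G)) = f(C) = B.
Hence f ∘ g = [F G D C E A B].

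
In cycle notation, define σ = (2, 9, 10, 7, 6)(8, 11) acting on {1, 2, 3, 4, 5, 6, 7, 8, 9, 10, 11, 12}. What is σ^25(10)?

10 lies in the 5-cycle (2, 9, 10, 7, 6).
Since the cycle has length 5, σ^25 acts on it the same as σ^0 (25 mod 5 = 0).
So σ^25(10) = 10.

10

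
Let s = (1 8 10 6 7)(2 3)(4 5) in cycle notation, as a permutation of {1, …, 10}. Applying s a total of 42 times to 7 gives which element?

7 lies in the 5-cycle (1 8 10 6 7).
On a 5-cycle, s^5 is the identity, so s^42 = s^2 there (42 ≡ 2 mod 5).
Stepping 2 places around the cycle: 7 → 1 → 8.

8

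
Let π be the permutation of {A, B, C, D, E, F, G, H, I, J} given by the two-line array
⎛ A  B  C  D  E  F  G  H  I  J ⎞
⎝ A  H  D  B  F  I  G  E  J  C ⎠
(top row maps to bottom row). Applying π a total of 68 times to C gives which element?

Tracing C → D → … returns to C after 8 steps, so C lies in an 8-cycle (B, H, E, F, I, J, C, D).
On an 8-cycle, π^8 is the identity, so π^68 = π^4 there (68 ≡ 4 mod 8).
Stepping 4 places around the cycle: C → D → B → H → E.

E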